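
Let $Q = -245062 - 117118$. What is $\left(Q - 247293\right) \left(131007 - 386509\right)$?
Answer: $155721570446$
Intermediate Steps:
$Q = -362180$
$\left(Q - 247293\right) \left(131007 - 386509\right) = \left(-362180 - 247293\right) \left(131007 - 386509\right) = \left(-609473\right) \left(-255502\right) = 155721570446$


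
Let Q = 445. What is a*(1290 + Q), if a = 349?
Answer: 605515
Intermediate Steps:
a*(1290 + Q) = 349*(1290 + 445) = 349*1735 = 605515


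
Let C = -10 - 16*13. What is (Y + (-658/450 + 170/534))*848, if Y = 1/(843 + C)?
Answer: -484927952/500625 ≈ -968.65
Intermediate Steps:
C = -218 (C = -10 - 208 = -218)
Y = 1/625 (Y = 1/(843 - 218) = 1/625 ≈ 0.0016000)
(Y + (-658/450 + 170/534))*848 = (1/625 + (-658/450 + 170/534))*848 = (1/625 + (-658*1/450 + 170*(1/534)))*848 = (1/625 + (-329/225 + 85/267))*848 = (1/625 - 22906/20025)*848 = -571849/500625*848 = -484927952/500625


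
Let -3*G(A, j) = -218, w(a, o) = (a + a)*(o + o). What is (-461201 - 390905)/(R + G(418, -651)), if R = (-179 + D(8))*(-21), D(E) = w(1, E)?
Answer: -2556318/9479 ≈ -269.68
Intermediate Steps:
w(a, o) = 4*a*o (w(a, o) = (2*a)*(2*o) = 4*a*o)
D(E) = 4*E (D(E) = 4*1*E = 4*E)
G(A, j) = 218/3 (G(A, j) = -⅓*(-218) = 218/3)
R = 3087 (R = (-179 + 4*8)*(-21) = (-179 + 32)*(-21) = -147*(-21) = 3087)
(-461201 - 390905)/(R + G(418, -651)) = (-461201 - 390905)/(3087 + 218/3) = -852106/9479/3 = -852106*3/9479 = -2556318/9479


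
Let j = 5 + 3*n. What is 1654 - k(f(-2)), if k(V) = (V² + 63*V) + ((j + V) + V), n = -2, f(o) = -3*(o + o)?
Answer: 731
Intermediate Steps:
f(o) = -6*o
j = -1 (j = 5 + 3*(-2) = 5 - 6 = -1)
k(V) = -1 + V² + 65*V (k(V) = (V² + 63*V) + ((-1 + V) + V) = (V² + 63*V) + (-1 + 2*V) = -1 + V² + 65*V)
1654 - k(f(-2)) = 1654 - (-1 + (-6*(-2))² + 65*(-6*(-2))) = 1654 - (-1 + 12² + 65*12) = 1654 - (-1 + 144 + 780) = 1654 - 1*923 = 1654 - 923 = 731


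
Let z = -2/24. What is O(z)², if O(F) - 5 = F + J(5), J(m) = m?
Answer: 14161/144 ≈ 98.340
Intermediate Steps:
z = -1/12 (z = -2*1/24 = -1/12 ≈ -0.083333)
O(F) = 10 + F (O(F) = 5 + (F + 5) = 5 + (5 + F) = 10 + F)
O(z)² = (10 - 1/12)² = (119/12)² = 14161/144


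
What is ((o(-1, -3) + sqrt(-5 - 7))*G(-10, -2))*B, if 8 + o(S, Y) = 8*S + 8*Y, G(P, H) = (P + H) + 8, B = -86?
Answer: -13760 + 688*I*sqrt(3) ≈ -13760.0 + 1191.7*I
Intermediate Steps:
G(P, H) = 8 + H + P (G(P, H) = (H + P) + 8 = 8 + H + P)
o(S, Y) = -8 + 8*S + 8*Y (o(S, Y) = -8 + (8*S + 8*Y) = -8 + 8*S + 8*Y)
((o(-1, -3) + sqrt(-5 - 7))*G(-10, -2))*B = (((-8 + 8*(-1) + 8*(-3)) + sqrt(-5 - 7))*(8 - 2 - 10))*(-86) = (((-8 - 8 - 24) + sqrt(-12))*(-4))*(-86) = ((-40 + 2*I*sqrt(3))*(-4))*(-86) = (160 - 8*I*sqrt(3))*(-86) = -13760 + 688*I*sqrt(3)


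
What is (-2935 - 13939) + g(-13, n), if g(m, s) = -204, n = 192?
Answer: -17078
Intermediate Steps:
(-2935 - 13939) + g(-13, n) = (-2935 - 13939) - 204 = -16874 - 204 = -17078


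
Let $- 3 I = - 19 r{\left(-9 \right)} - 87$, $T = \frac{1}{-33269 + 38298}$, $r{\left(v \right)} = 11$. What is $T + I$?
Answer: $\frac{1488587}{15087} \approx 98.667$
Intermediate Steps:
$T = \frac{1}{5029} \approx 0.00019885$
$I = \frac{296}{3}$ ($I = - \frac{\left(-19\right) 11 - 87}{3} = - \frac{-209 - 87}{3} = \left(- \frac{1}{3}\right) \left(-296\right) = \frac{296}{3} \approx 98.667$)
$T + I = \frac{1}{5029} + \frac{296}{3} = \frac{1488587}{15087}$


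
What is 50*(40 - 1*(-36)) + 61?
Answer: 3861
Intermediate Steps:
50*(40 - 1*(-36)) + 61 = 50*(40 + 36) + 61 = 50*76 + 61 = 3800 + 61 = 3861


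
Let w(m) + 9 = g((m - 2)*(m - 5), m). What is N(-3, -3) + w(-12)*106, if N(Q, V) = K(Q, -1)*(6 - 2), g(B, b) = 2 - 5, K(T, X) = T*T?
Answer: -1236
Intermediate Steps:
K(T, X) = T²
g(B, b) = -3
w(m) = -12 (w(m) = -9 - 3 = -12)
N(Q, V) = 4*Q² (N(Q, V) = Q²*(6 - 2) = Q²*4 = 4*Q²)
N(-3, -3) + w(-12)*106 = 4*(-3)² - 12*106 = 4*9 - 1272 = 36 - 1272 = -1236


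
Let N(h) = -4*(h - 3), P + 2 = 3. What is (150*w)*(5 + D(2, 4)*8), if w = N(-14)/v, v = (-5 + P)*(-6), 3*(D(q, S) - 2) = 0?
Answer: 8925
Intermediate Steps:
P = 1 (P = -2 + 3 = 1)
N(h) = 12 - 4*h (N(h) = -4*(-3 + h) = 12 - 4*h)
D(q, S) = 2 (D(q, S) = 2 + (⅓)*0 = 2 + 0 = 2)
v = 24 (v = (-5 + 1)*(-6) = -4*(-6) = 24)
w = 17/6 (w = (12 - 4*(-14))/24 = (12 + 56)*(1/24) = 68*(1/24) = 17/6 ≈ 2.8333)
(150*w)*(5 + D(2, 4)*8) = (150*(17/6))*(5 + 2*8) = 425*(5 + 16) = 425*21 = 8925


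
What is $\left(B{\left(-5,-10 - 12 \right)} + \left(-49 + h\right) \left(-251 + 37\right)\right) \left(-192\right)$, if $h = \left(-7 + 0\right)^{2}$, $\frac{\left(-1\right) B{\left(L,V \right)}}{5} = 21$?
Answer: $20160$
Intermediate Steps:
$B{\left(L,V \right)} = -105$ ($B{\left(L,V \right)} = \left(-5\right) 21 = -105$)
$h = 49$ ($h = \left(-7\right)^{2} = 49$)
$\left(B{\left(-5,-10 - 12 \right)} + \left(-49 + h\right) \left(-251 + 37\right)\right) \left(-192\right) = \left(-105 + \left(-49 + 49\right) \left(-251 + 37\right)\right) \left(-192\right) = \left(-105 + 0 \left(-214\right)\right) \left(-192\right) = \left(-105 + 0\right) \left(-192\right) = \left(-105\right) \left(-192\right) = 20160$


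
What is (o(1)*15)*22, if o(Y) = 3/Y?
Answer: 990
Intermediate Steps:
(o(1)*15)*22 = ((3/1)*15)*22 = ((3*1)*15)*22 = (3*15)*22 = 45*22 = 990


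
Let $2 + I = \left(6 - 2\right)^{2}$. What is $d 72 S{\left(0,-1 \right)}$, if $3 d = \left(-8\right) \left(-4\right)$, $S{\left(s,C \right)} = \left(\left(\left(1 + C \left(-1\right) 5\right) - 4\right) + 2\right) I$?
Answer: $43008$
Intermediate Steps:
$I = 14$ ($I = -2 + \left(6 - 2\right)^{2} = -2 + 4^{2} = -2 + 16 = 14$)
$S{\left(s,C \right)} = -14 - 70 C$ ($S{\left(s,C \right)} = \left(\left(\left(1 + C \left(-1\right) 5\right) - 4\right) + 2\right) 14 = \left(\left(\left(1 + - C 5\right) - 4\right) + 2\right) 14 = \left(\left(\left(1 - 5 C\right) - 4\right) + 2\right) 14 = \left(\left(-3 - 5 C\right) + 2\right) 14 = \left(-1 - 5 C\right) 14 = -14 - 70 C$)
$d = \frac{32}{3}$ ($d = \frac{\left(-8\right) \left(-4\right)}{3} = \frac{1}{3} \cdot 32 = \frac{32}{3} \approx 10.667$)
$d 72 S{\left(0,-1 \right)} = \frac{32}{3} \cdot 72 \left(-14 - -70\right) = 768 \left(-14 + 70\right) = 768 \cdot 56 = 43008$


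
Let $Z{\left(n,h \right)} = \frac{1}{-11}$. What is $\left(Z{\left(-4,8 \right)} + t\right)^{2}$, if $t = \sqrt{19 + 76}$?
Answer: $\frac{11496}{121} - \frac{2 \sqrt{95}}{11} \approx 93.236$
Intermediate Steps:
$Z{\left(n,h \right)} = - \frac{1}{11}$
$t = \sqrt{95} \approx 9.7468$
$\left(Z{\left(-4,8 \right)} + t\right)^{2} = \left(- \frac{1}{11} + \sqrt{95}\right)^{2}$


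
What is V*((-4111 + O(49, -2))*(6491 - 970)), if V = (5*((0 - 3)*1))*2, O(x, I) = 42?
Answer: 673948470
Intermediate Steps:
V = -30 (V = (5*(-3*1))*2 = (5*(-3))*2 = -15*2 = -30)
V*((-4111 + O(49, -2))*(6491 - 970)) = -30*(-4111 + 42)*(6491 - 970) = -(-122070)*5521 = -30*(-22464949) = 673948470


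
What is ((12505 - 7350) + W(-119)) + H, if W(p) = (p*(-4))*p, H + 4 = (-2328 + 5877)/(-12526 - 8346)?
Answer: -1074765445/20872 ≈ -51493.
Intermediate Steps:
H = -87037/20872 (H = -4 + (-2328 + 5877)/(-12526 - 8346) = -4 + 3549/(-20872) = -4 + 3549*(-1/20872) = -4 - 3549/20872 = -87037/20872 ≈ -4.1700)
W(p) = -4*p² (W(p) = (-4*p)*p = -4*p²)
((12505 - 7350) + W(-119)) + H = ((12505 - 7350) - 4*(-119)²) - 87037/20872 = (5155 - 4*14161) - 87037/20872 = (5155 - 56644) - 87037/20872 = -51489 - 87037/20872 = -1074765445/20872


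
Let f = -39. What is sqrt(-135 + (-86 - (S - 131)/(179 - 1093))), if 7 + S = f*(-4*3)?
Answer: 4*I*sqrt(2880014)/457 ≈ 14.854*I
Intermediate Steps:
S = 461 (S = -7 - (-156)*3 = -7 - 39*(-12) = -7 + 468 = 461)
sqrt(-135 + (-86 - (S - 131)/(179 - 1093))) = sqrt(-135 + (-86 - (461 - 131)/(179 - 1093))) = sqrt(-135 + (-86 - 330/(-914))) = sqrt(-135 + (-86 - 330*(-1)/914)) = sqrt(-135 + (-86 - 1*(-165/457))) = sqrt(-135 + (-86 + 165/457)) = sqrt(-135 - 39137/457) = sqrt(-100832/457) = 4*I*sqrt(2880014)/457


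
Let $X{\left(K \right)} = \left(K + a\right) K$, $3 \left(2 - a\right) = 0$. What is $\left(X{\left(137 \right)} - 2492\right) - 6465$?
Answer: $10086$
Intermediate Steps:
$a = 2$ ($a = 2 - 0 = 2 + 0 = 2$)
$X{\left(K \right)} = K \left(2 + K\right)$ ($X{\left(K \right)} = \left(K + 2\right) K = \left(2 + K\right) K = K \left(2 + K\right)$)
$\left(X{\left(137 \right)} - 2492\right) - 6465 = \left(137 \left(2 + 137\right) - 2492\right) - 6465 = \left(137 \cdot 139 - 2492\right) - 6465 = \left(19043 - 2492\right) - 6465 = 16551 - 6465 = 10086$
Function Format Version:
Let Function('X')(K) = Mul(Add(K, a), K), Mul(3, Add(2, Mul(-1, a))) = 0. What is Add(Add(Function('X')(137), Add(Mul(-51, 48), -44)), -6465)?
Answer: 10086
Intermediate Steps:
a = 2 (a = Add(2, Mul(Rational(-1, 3), 0)) = Add(2, 0) = 2)
Function('X')(K) = Mul(K, Add(2, K)) (Function('X')(K) = Mul(Add(K, 2), K) = Mul(Add(2, K), K) = Mul(K, Add(2, K)))
Add(Add(Function('X')(137), Add(Mul(-51, 48), -44)), -6465) = Add(Add(Mul(137, Add(2, 137)), Add(Mul(-51, 48), -44)), -6465) = Add(Add(Mul(137, 139), Add(-2448, -44)), -6465) = Add(Add(19043, -2492), -6465) = Add(16551, -6465) = 10086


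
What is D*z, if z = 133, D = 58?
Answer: 7714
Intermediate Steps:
D*z = 58*133 = 7714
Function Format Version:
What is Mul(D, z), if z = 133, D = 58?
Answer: 7714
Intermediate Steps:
Mul(D, z) = Mul(58, 133) = 7714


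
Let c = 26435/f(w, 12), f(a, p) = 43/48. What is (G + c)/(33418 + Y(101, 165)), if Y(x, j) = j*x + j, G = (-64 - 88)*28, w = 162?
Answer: 135734/270083 ≈ 0.50256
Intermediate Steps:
f(a, p) = 43/48 (f(a, p) = 43*(1/48) = 43/48)
G = -4256 (G = -152*28 = -4256)
Y(x, j) = j + j*x
c = 1268880/43 (c = 26435/(43/48) = 26435*(48/43) = 1268880/43 ≈ 29509.)
(G + c)/(33418 + Y(101, 165)) = (-4256 + 1268880/43)/(33418 + 165*(1 + 101)) = 1085872/(43*(33418 + 165*102)) = 1085872/(43*(33418 + 16830)) = (1085872/43)/50248 = (1085872/43)*(1/50248) = 135734/270083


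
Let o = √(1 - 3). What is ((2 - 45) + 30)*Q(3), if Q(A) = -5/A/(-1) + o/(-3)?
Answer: -65/3 + 13*I*√2/3 ≈ -21.667 + 6.1283*I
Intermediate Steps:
o = I*√2 (o = √(-2) = I*√2 ≈ 1.4142*I)
Q(A) = 5/A - I*√2/3 (Q(A) = -5/A/(-1) + (I*√2)/(-3) = -5/A*(-1) + (I*√2)*(-⅓) = 5/A - I*√2/3)
((2 - 45) + 30)*Q(3) = ((2 - 45) + 30)*(5/3 - I*√2/3) = (-43 + 30)*(5*(⅓) - I*√2/3) = -13*(5/3 - I*√2/3) = -65/3 + 13*I*√2/3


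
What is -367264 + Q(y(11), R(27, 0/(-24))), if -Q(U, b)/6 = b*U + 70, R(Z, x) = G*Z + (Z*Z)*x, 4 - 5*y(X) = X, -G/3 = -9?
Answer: -1807802/5 ≈ -3.6156e+5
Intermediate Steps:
G = 27 (G = -3*(-9) = 27)
y(X) = 4/5 - X/5
R(Z, x) = 27*Z + x*Z**2 (R(Z, x) = 27*Z + (Z*Z)*x = 27*Z + Z**2*x = 27*Z + x*Z**2)
Q(U, b) = -420 - 6*U*b (Q(U, b) = -6*(b*U + 70) = -6*(U*b + 70) = -6*(70 + U*b) = -420 - 6*U*b)
-367264 + Q(y(11), R(27, 0/(-24))) = -367264 + (-420 - 6*(4/5 - 1/5*11)*27*(27 + 27*(0/(-24)))) = -367264 + (-420 - 6*(4/5 - 11/5)*27*(27 + 27*(0*(-1/24)))) = -367264 + (-420 - 6*(-7/5)*27*(27 + 27*0)) = -367264 + (-420 - 6*(-7/5)*27*(27 + 0)) = -367264 + (-420 - 6*(-7/5)*27*27) = -367264 + (-420 - 6*(-7/5)*729) = -367264 + (-420 + 30618/5) = -367264 + 28518/5 = -1807802/5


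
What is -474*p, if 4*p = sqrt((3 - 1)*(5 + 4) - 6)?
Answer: -237*sqrt(3) ≈ -410.50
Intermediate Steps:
p = sqrt(3)/2 (p = sqrt((3 - 1)*(5 + 4) - 6)/4 = sqrt(2*9 - 6)/4 = sqrt(18 - 6)/4 = sqrt(12)/4 = (2*sqrt(3))/4 = sqrt(3)/2 ≈ 0.86602)
-474*p = -237*sqrt(3)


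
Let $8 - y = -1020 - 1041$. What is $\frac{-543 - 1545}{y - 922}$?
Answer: $- \frac{2088}{1147} \approx -1.8204$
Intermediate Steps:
$y = 2069$ ($y = 8 - \left(-1020 - 1041\right) = 8 - -2061 = 8 + 2061 = 2069$)
$\frac{-543 - 1545}{y - 922} = \frac{-543 - 1545}{2069 - 922} = - \frac{2088}{1147}$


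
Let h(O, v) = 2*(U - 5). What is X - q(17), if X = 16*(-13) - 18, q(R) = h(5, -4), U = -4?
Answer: -208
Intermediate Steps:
h(O, v) = -18 (h(O, v) = 2*(-4 - 5) = 2*(-9) = -18)
q(R) = -18
X = -226 (X = -208 - 18 = -226)
X - q(17) = -226 - 1*(-18) = -226 + 18 = -208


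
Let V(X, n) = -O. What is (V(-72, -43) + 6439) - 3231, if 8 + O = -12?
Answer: 3228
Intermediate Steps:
O = -20 (O = -8 - 12 = -20)
V(X, n) = 20 (V(X, n) = -1*(-20) = 20)
(V(-72, -43) + 6439) - 3231 = (20 + 6439) - 3231 = 6459 - 3231 = 3228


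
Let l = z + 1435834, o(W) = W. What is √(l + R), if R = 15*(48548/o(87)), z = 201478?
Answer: 2*√346004713/29 ≈ 1282.8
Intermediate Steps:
l = 1637312 (l = 201478 + 1435834 = 1637312)
R = 242740/29 (R = 15*(48548/87) = 242740/29 ≈ 8370.3)
√(l + R) = √(1637312 + 242740/29) = √(47724788/29) = 2*√346004713/29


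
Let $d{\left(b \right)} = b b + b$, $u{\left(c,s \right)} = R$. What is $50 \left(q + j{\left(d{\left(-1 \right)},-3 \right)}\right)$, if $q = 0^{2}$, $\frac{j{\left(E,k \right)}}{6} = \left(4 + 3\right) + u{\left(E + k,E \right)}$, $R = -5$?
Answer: $600$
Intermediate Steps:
$u{\left(c,s \right)} = -5$
$d{\left(b \right)} = b + b^{2}$ ($d{\left(b \right)} = b^{2} + b = b + b^{2}$)
$j{\left(E,k \right)} = 12$ ($j{\left(E,k \right)} = 6 \left(\left(4 + 3\right) - 5\right) = 6 \left(7 - 5\right) = 6 \cdot 2 = 12$)
$q = 0$
$50 \left(q + j{\left(d{\left(-1 \right)},-3 \right)}\right) = 50 \left(0 + 12\right) = 50 \cdot 12 = 600$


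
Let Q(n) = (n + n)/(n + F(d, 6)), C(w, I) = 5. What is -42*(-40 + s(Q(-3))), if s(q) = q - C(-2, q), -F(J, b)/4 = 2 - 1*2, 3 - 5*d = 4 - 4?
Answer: 1806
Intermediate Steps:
d = ⅗ (d = ⅗ - (4 - 4)/5 = ⅗ - ⅕*0 = ⅗ + 0 = ⅗ ≈ 0.60000)
F(J, b) = 0 (F(J, b) = -4*(2 - 1*2) = -4*(2 - 2) = -4*0 = 0)
Q(n) = 2 (Q(n) = (n + n)/(n + 0) = (2*n)/n = 2)
s(q) = -5 + q (s(q) = q - 1*5 = q - 5 = -5 + q)
-42*(-40 + s(Q(-3))) = -42*(-40 + (-5 + 2)) = -42*(-40 - 3) = -42*(-43) = 1806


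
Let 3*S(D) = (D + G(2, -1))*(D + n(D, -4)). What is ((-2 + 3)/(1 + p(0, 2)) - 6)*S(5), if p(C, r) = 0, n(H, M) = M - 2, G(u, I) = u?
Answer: 35/3 ≈ 11.667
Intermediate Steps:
n(H, M) = -2 + M
S(D) = (-6 + D)*(2 + D)/3 (S(D) = ((D + 2)*(D + (-2 - 4)))/3 = ((2 + D)*(D - 6))/3 = ((2 + D)*(-6 + D))/3 = ((-6 + D)*(2 + D))/3 = (-6 + D)*(2 + D)/3)
((-2 + 3)/(1 + p(0, 2)) - 6)*S(5) = ((-2 + 3)/(1 + 0) - 6)*(-4 - 4/3*5 + (1/3)*5**2) = (1/1 - 6)*(-4 - 20/3 + (1/3)*25) = (1*1 - 6)*(-4 - 20/3 + 25/3) = (1 - 6)*(-7/3) = -5*(-7/3) = 35/3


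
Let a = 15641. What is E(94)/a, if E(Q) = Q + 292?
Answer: 386/15641 ≈ 0.024679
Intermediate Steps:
E(Q) = 292 + Q
E(94)/a = (292 + 94)/15641 = 386*(1/15641) = 386/15641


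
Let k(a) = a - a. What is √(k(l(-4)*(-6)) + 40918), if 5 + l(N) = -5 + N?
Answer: √40918 ≈ 202.28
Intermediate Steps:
l(N) = -10 + N (l(N) = -5 + (-5 + N) = -10 + N)
k(a) = 0
√(k(l(-4)*(-6)) + 40918) = √(0 + 40918) = √40918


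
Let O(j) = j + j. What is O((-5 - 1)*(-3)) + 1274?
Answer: 1310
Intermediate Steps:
O(j) = 2*j
O((-5 - 1)*(-3)) + 1274 = 2*((-5 - 1)*(-3)) + 1274 = 2*(-6*(-3)) + 1274 = 2*18 + 1274 = 36 + 1274 = 1310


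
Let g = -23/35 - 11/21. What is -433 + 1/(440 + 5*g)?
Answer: -3947207/9116 ≈ -433.00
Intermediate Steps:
g = -124/105 (g = -23*1/35 - 11*1/21 = -23/35 - 11/21 = -124/105 ≈ -1.1810)
-433 + 1/(440 + 5*g) = -433 + 1/(440 + 5*(-124/105)) = -433 + 1/(440 - 124/21) = -433 + 1/(9116/21) = -433 + 21/9116 = -3947207/9116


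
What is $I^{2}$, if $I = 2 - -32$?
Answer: $1156$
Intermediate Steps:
$I = 34$ ($I = 2 + 32 = 34$)
$I^{2} = 34^{2} = 1156$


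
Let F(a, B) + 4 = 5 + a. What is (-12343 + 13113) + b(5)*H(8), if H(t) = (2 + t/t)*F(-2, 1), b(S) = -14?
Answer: 812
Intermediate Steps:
F(a, B) = 1 + a (F(a, B) = -4 + (5 + a) = 1 + a)
H(t) = -3 (H(t) = (2 + t/t)*(1 - 2) = (2 + 1)*(-1) = 3*(-1) = -3)
(-12343 + 13113) + b(5)*H(8) = (-12343 + 13113) - 14*(-3) = 770 + 42 = 812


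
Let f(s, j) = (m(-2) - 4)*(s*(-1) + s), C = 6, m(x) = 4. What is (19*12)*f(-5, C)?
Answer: 0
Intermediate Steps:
f(s, j) = 0 (f(s, j) = (4 - 4)*(s*(-1) + s) = 0*(-s + s) = 0*0 = 0)
(19*12)*f(-5, C) = (19*12)*0 = 228*0 = 0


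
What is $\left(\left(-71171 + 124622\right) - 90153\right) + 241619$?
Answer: $204917$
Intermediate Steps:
$\left(\left(-71171 + 124622\right) - 90153\right) + 241619 = \left(53451 - 90153\right) + 241619 = -36702 + 241619 = 204917$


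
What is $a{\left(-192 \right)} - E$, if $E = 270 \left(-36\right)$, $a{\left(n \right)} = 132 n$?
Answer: $-15624$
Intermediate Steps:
$E = -9720$
$a{\left(-192 \right)} - E = 132 \left(-192\right) - -9720 = -25344 + 9720 = -15624$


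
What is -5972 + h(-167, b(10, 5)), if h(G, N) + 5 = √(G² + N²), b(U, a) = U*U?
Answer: -5977 + √37889 ≈ -5782.4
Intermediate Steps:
b(U, a) = U²
h(G, N) = -5 + √(G² + N²)
-5972 + h(-167, b(10, 5)) = -5972 + (-5 + √((-167)² + (10²)²)) = -5972 + (-5 + √(27889 + 100²)) = -5972 + (-5 + √(27889 + 10000)) = -5972 + (-5 + √37889) = -5977 + √37889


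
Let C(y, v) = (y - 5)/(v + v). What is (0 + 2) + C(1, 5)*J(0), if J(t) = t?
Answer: 2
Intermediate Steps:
C(y, v) = (-5 + y)/(2*v) (C(y, v) = (-5 + y)/((2*v)) = (-5 + y)*(1/(2*v)) = (-5 + y)/(2*v))
(0 + 2) + C(1, 5)*J(0) = (0 + 2) + ((½)*(-5 + 1)/5)*0 = 2 + ((½)*(⅕)*(-4))*0 = 2 - ⅖*0 = 2 + 0 = 2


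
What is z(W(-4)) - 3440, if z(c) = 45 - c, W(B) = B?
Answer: -3391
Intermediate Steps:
z(W(-4)) - 3440 = (45 - 1*(-4)) - 3440 = (45 + 4) - 3440 = 49 - 3440 = -3391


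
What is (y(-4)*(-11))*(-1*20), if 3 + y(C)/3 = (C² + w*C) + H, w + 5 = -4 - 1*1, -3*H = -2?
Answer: 35420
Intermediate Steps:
H = ⅔ (H = -⅓*(-2) = ⅔ ≈ 0.66667)
w = -10 (w = -5 + (-4 - 1*1) = -5 + (-4 - 1) = -5 - 5 = -10)
y(C) = -7 - 30*C + 3*C² (y(C) = -9 + 3*((C² - 10*C) + ⅔) = -9 + 3*(⅔ + C² - 10*C) = -9 + (2 - 30*C + 3*C²) = -7 - 30*C + 3*C²)
(y(-4)*(-11))*(-1*20) = ((-7 - 30*(-4) + 3*(-4)²)*(-11))*(-1*20) = ((-7 + 120 + 3*16)*(-11))*(-20) = ((-7 + 120 + 48)*(-11))*(-20) = (161*(-11))*(-20) = -1771*(-20) = 35420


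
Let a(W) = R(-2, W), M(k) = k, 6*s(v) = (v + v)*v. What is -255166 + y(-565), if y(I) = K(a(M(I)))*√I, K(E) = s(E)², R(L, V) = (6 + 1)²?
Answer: -255166 + 5764801*I*√565/9 ≈ -2.5517e+5 + 1.5225e+7*I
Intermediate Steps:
s(v) = v²/3 (s(v) = ((v + v)*v)/6 = ((2*v)*v)/6 = (2*v²)/6 = v²/3)
R(L, V) = 49 (R(L, V) = 7² = 49)
a(W) = 49
K(E) = E⁴/9 (K(E) = (E²/3)² = E⁴/9)
y(I) = 5764801*√I/9 (y(I) = ((⅑)*49⁴)*√I = ((⅑)*5764801)*√I = 5764801*√I/9)
-255166 + y(-565) = -255166 + 5764801*√(-565)/9 = -255166 + 5764801*(I*√565)/9 = -255166 + 5764801*I*√565/9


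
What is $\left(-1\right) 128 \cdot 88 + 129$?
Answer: $-11135$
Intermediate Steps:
$\left(-1\right) 128 \cdot 88 + 129 = \left(-128\right) 88 + 129 = -11264 + 129 = -11135$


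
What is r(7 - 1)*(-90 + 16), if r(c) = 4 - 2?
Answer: -148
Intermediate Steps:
r(c) = 2
r(7 - 1)*(-90 + 16) = 2*(-90 + 16) = 2*(-74) = -148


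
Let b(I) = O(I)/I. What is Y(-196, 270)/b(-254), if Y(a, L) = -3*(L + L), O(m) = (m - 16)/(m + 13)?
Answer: 367284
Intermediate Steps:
O(m) = (-16 + m)/(13 + m)
Y(a, L) = -6*L
b(I) = (-16 + I)/(I*(13 + I)) (b(I) = ((-16 + I)/(13 + I))/I = (-16 + I)/(I*(13 + I)))
Y(-196, 270)/b(-254) = (-6*270)/(((-16 - 254)/((-254)*(13 - 254)))) = -1620/((-1/254*(-270)/(-241))) = -1620/((-1/254*(-1/241)*(-270))) = -1620/(-135/30607) = -1620*(-30607/135) = 367284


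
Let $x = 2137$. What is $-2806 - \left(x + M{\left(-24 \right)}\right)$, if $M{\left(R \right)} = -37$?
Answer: $-4906$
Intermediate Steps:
$-2806 - \left(x + M{\left(-24 \right)}\right) = -2806 - \left(2137 - 37\right) = -2806 - 2100 = -4906$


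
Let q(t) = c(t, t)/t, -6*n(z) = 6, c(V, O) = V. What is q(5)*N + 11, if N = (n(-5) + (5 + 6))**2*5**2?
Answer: 2511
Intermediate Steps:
n(z) = -1 (n(z) = -1/6*6 = -1)
N = 2500 (N = (-1 + (5 + 6))**2*5**2 = (-1 + 11)**2*25 = 10**2*25 = 100*25 = 2500)
q(t) = 1 (q(t) = t/t = 1)
q(5)*N + 11 = 1*2500 + 11 = 2500 + 11 = 2511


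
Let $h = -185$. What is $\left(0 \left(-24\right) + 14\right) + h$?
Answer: $-171$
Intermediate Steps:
$\left(0 \left(-24\right) + 14\right) + h = \left(0 \left(-24\right) + 14\right) - 185 = \left(0 + 14\right) - 185 = 14 - 185 = -171$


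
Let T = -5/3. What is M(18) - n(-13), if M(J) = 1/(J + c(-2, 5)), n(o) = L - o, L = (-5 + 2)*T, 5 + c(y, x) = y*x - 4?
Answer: -19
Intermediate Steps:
T = -5/3 (T = -5*⅓ = -5/3 ≈ -1.6667)
c(y, x) = -9 + x*y (c(y, x) = -5 + (y*x - 4) = -5 + (x*y - 4) = -5 + (-4 + x*y) = -9 + x*y)
L = 5 (L = (-5 + 2)*(-5/3) = -3*(-5/3) = 5)
n(o) = 5 - o
M(J) = 1/(-19 + J) (M(J) = 1/(J + (-9 + 5*(-2))) = 1/(J + (-9 - 10)) = 1/(J - 19) = 1/(-19 + J))
M(18) - n(-13) = 1/(-19 + 18) - (5 - 1*(-13)) = 1/(-1) - (5 + 13) = -1 - 1*18 = -1 - 18 = -19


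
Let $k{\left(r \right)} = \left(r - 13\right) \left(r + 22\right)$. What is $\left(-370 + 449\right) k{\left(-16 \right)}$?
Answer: $-13746$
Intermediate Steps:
$k{\left(r \right)} = \left(-13 + r\right) \left(22 + r\right)$
$\left(-370 + 449\right) k{\left(-16 \right)} = \left(-370 + 449\right) \left(-286 + \left(-16\right)^{2} + 9 \left(-16\right)\right) = 79 \left(-286 + 256 - 144\right) = 79 \left(-174\right) = -13746$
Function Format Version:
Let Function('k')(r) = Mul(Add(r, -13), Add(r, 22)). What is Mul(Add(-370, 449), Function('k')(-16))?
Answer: -13746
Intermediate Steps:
Function('k')(r) = Mul(Add(-13, r), Add(22, r))
Mul(Add(-370, 449), Function('k')(-16)) = Mul(Add(-370, 449), Add(-286, Pow(-16, 2), Mul(9, -16))) = Mul(79, Add(-286, 256, -144)) = Mul(79, -174) = -13746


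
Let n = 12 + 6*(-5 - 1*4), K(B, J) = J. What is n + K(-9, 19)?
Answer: -23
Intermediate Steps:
n = -42 (n = 12 + 6*(-5 - 4) = 12 + 6*(-9) = 12 - 54 = -42)
n + K(-9, 19) = -42 + 19 = -23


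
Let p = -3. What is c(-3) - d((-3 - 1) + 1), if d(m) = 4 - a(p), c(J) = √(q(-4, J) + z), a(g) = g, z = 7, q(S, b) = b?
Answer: -5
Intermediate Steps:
c(J) = √(7 + J) (c(J) = √(J + 7) = √(7 + J))
d(m) = 7 (d(m) = 4 - 1*(-3) = 4 + 3 = 7)
c(-3) - d((-3 - 1) + 1) = √(7 - 3) - 1*7 = √4 - 7 = 2 - 7 = -5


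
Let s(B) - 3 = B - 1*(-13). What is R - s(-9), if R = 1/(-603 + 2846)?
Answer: -15700/2243 ≈ -6.9996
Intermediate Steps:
s(B) = 16 + B (s(B) = 3 + (B - 1*(-13)) = 3 + (B + 13) = 3 + (13 + B) = 16 + B)
R = 1/2243 ≈ 0.00044583
R - s(-9) = 1/2243 - (16 - 9) = 1/2243 - 1*7 = 1/2243 - 7 = -15700/2243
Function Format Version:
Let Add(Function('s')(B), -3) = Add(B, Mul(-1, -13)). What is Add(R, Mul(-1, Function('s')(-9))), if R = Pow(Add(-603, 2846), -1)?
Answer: Rational(-15700, 2243) ≈ -6.9996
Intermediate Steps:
Function('s')(B) = Add(16, B) (Function('s')(B) = Add(3, Add(B, Mul(-1, -13))) = Add(3, Add(B, 13)) = Add(3, Add(13, B)) = Add(16, B))
R = Rational(1, 2243) (R = Pow(2243, -1) = Rational(1, 2243) ≈ 0.00044583)
Add(R, Mul(-1, Function('s')(-9))) = Add(Rational(1, 2243), Mul(-1, Add(16, -9))) = Add(Rational(1, 2243), Mul(-1, 7)) = Add(Rational(1, 2243), -7) = Rational(-15700, 2243)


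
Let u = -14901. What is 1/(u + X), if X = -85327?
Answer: -1/100228 ≈ -9.9773e-6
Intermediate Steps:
1/(u + X) = 1/(-14901 - 85327) = 1/(-100228) = -1/100228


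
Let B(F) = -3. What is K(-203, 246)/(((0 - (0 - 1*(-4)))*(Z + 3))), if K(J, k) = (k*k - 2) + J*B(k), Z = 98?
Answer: -61123/404 ≈ -151.29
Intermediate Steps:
K(J, k) = -2 + k² - 3*J (K(J, k) = (k*k - 2) + J*(-3) = (k² - 2) - 3*J = (-2 + k²) - 3*J = -2 + k² - 3*J)
K(-203, 246)/(((0 - (0 - 1*(-4)))*(Z + 3))) = (-2 + 246² - 3*(-203))/(((0 - (0 - 1*(-4)))*(98 + 3))) = (-2 + 60516 + 609)/(((0 - (0 + 4))*101)) = 61123/(((0 - 1*4)*101)) = 61123/(((0 - 4)*101)) = 61123/((-4*101)) = 61123/(-404) = 61123*(-1/404) = -61123/404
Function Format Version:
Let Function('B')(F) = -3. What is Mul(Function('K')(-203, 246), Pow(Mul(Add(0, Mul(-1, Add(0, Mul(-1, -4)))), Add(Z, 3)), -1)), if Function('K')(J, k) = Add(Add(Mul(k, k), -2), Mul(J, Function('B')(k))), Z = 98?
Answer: Rational(-61123, 404) ≈ -151.29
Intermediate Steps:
Function('K')(J, k) = Add(-2, Pow(k, 2), Mul(-3, J)) (Function('K')(J, k) = Add(Add(Mul(k, k), -2), Mul(J, -3)) = Add(Add(Pow(k, 2), -2), Mul(-3, J)) = Add(Add(-2, Pow(k, 2)), Mul(-3, J)) = Add(-2, Pow(k, 2), Mul(-3, J)))
Mul(Function('K')(-203, 246), Pow(Mul(Add(0, Mul(-1, Add(0, Mul(-1, -4)))), Add(Z, 3)), -1)) = Mul(Add(-2, Pow(246, 2), Mul(-3, -203)), Pow(Mul(Add(0, Mul(-1, Add(0, Mul(-1, -4)))), Add(98, 3)), -1)) = Mul(Add(-2, 60516, 609), Pow(Mul(Add(0, Mul(-1, Add(0, 4))), 101), -1)) = Mul(61123, Pow(Mul(Add(0, Mul(-1, 4)), 101), -1)) = Mul(61123, Pow(Mul(Add(0, -4), 101), -1)) = Mul(61123, Pow(Mul(-4, 101), -1)) = Mul(61123, Pow(-404, -1)) = Mul(61123, Rational(-1, 404)) = Rational(-61123, 404)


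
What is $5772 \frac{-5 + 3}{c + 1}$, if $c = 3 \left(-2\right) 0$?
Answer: $-11544$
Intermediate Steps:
$c = 0$ ($c = \left(-6\right) 0 = 0$)
$5772 \frac{-5 + 3}{c + 1} = 5772 \frac{-5 + 3}{0 + 1} = 5772 \left(- \frac{2}{1}\right) = 5772 \left(\left(-2\right) 1\right) = 5772 \left(-2\right) = -11544$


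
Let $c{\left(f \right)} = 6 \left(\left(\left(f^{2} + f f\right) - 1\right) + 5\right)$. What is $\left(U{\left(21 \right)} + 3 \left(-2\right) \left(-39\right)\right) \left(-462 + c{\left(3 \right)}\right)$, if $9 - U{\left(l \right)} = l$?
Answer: $-73260$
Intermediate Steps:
$U{\left(l \right)} = 9 - l$
$c{\left(f \right)} = 24 + 12 f^{2}$ ($c{\left(f \right)} = 6 \left(\left(\left(f^{2} + f^{2}\right) - 1\right) + 5\right) = 6 \left(\left(2 f^{2} - 1\right) + 5\right) = 6 \left(\left(-1 + 2 f^{2}\right) + 5\right) = 6 \left(4 + 2 f^{2}\right) = 24 + 12 f^{2}$)
$\left(U{\left(21 \right)} + 3 \left(-2\right) \left(-39\right)\right) \left(-462 + c{\left(3 \right)}\right) = \left(\left(9 - 21\right) + 3 \left(-2\right) \left(-39\right)\right) \left(-462 + \left(24 + 12 \cdot 3^{2}\right)\right) = \left(\left(9 - 21\right) - -234\right) \left(-462 + \left(24 + 12 \cdot 9\right)\right) = \left(-12 + 234\right) \left(-462 + \left(24 + 108\right)\right) = 222 \left(-462 + 132\right) = 222 \left(-330\right) = -73260$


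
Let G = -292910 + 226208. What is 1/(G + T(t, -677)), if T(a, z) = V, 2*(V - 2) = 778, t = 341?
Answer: -1/66311 ≈ -1.5080e-5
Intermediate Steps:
V = 391 (V = 2 + (½)*778 = 2 + 389 = 391)
T(a, z) = 391
G = -66702
1/(G + T(t, -677)) = 1/(-66702 + 391) = 1/(-66311) = -1/66311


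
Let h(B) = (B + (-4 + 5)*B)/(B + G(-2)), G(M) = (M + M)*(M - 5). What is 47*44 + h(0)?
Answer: 2068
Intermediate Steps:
G(M) = 2*M*(-5 + M) (G(M) = (2*M)*(-5 + M) = 2*M*(-5 + M))
h(B) = 2*B/(28 + B) (h(B) = (B + (-4 + 5)*B)/(B + 2*(-2)*(-5 - 2)) = (B + 1*B)/(B + 2*(-2)*(-7)) = (B + B)/(B + 28) = (2*B)/(28 + B) = 2*B/(28 + B))
47*44 + h(0) = 47*44 + 2*0/(28 + 0) = 2068 + 2*0/28 = 2068 + 2*0*(1/28) = 2068 + 0 = 2068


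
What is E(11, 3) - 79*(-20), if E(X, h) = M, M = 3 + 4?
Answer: 1587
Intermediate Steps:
M = 7
E(X, h) = 7
E(11, 3) - 79*(-20) = 7 - 79*(-20) = 7 + 1580 = 1587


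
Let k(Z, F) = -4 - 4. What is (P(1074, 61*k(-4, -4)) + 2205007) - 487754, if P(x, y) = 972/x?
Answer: 307388449/179 ≈ 1.7173e+6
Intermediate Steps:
k(Z, F) = -8
(P(1074, 61*k(-4, -4)) + 2205007) - 487754 = (972/1074 + 2205007) - 487754 = (972*(1/1074) + 2205007) - 487754 = (162/179 + 2205007) - 487754 = 394696415/179 - 487754 = 307388449/179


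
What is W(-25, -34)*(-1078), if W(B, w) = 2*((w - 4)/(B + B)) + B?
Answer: 632786/25 ≈ 25311.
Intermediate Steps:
W(B, w) = B + (-4 + w)/B (W(B, w) = 2*((-4 + w)/((2*B))) + B = 2*((-4 + w)*(1/(2*B))) + B = 2*((-4 + w)/(2*B)) + B = (-4 + w)/B + B = B + (-4 + w)/B)
W(-25, -34)*(-1078) = ((-4 - 34 + (-25)**2)/(-25))*(-1078) = -(-4 - 34 + 625)/25*(-1078) = -1/25*587*(-1078) = -587/25*(-1078) = 632786/25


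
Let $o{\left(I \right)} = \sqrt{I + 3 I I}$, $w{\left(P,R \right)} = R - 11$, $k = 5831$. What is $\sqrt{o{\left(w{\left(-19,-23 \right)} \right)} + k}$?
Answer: $\sqrt{5831 + \sqrt{3434}} \approx 76.744$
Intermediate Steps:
$w{\left(P,R \right)} = -11 + R$ ($w{\left(P,R \right)} = R - 11 = -11 + R$)
$o{\left(I \right)} = \sqrt{I + 3 I^{2}}$
$\sqrt{o{\left(w{\left(-19,-23 \right)} \right)} + k} = \sqrt{\sqrt{\left(-11 - 23\right) \left(1 + 3 \left(-11 - 23\right)\right)} + 5831} = \sqrt{\sqrt{- 34 \left(1 + 3 \left(-34\right)\right)} + 5831} = \sqrt{\sqrt{- 34 \left(1 - 102\right)} + 5831} = \sqrt{\sqrt{\left(-34\right) \left(-101\right)} + 5831} = \sqrt{\sqrt{3434} + 5831} = \sqrt{5831 + \sqrt{3434}}$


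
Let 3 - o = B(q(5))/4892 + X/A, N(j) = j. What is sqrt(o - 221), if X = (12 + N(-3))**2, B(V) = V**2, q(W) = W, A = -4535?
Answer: I*sqrt(26822458339318315)/11092610 ≈ 14.764*I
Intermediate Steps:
X = 81 (X = (12 - 3)**2 = 9**2 = 81)
o = 66838537/22185220 (o = 3 - (5**2/4892 + 81/(-4535)) = 3 - (25*(1/4892) + 81*(-1/4535)) = 3 - (25/4892 - 81/4535) = 3 - 1*(-282877/22185220) = 3 + 282877/22185220 = 66838537/22185220 ≈ 3.0127)
sqrt(o - 221) = sqrt(66838537/22185220 - 221) = sqrt(-4836095083/22185220) = I*sqrt(26822458339318315)/11092610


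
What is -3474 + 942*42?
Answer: 36090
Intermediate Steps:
-3474 + 942*42 = -3474 + 39564 = 36090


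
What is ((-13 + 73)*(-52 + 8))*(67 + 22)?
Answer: -234960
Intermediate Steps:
((-13 + 73)*(-52 + 8))*(67 + 22) = (60*(-44))*89 = -2640*89 = -234960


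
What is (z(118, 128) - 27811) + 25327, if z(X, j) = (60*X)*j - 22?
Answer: 903734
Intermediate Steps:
z(X, j) = -22 + 60*X*j (z(X, j) = 60*X*j - 22 = -22 + 60*X*j)
(z(118, 128) - 27811) + 25327 = ((-22 + 60*118*128) - 27811) + 25327 = ((-22 + 906240) - 27811) + 25327 = (906218 - 27811) + 25327 = 878407 + 25327 = 903734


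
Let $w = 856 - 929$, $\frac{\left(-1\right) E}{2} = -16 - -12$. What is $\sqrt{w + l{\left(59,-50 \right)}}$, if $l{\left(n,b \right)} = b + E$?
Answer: $i \sqrt{115} \approx 10.724 i$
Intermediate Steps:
$E = 8$ ($E = - 2 \left(-16 - -12\right) = - 2 \left(-16 + 12\right) = \left(-2\right) \left(-4\right) = 8$)
$l{\left(n,b \right)} = 8 + b$ ($l{\left(n,b \right)} = b + 8 = 8 + b$)
$w = -73$
$\sqrt{w + l{\left(59,-50 \right)}} = \sqrt{-73 + \left(8 - 50\right)} = \sqrt{-73 - 42} = \sqrt{-115} = i \sqrt{115}$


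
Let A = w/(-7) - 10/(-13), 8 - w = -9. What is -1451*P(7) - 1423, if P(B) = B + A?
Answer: -834679/91 ≈ -9172.3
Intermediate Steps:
w = 17 (w = 8 - 1*(-9) = 8 + 9 = 17)
A = -151/91 (A = 17/(-7) - 10/(-13) = 17*(-⅐) - 10*(-1/13) = -17/7 + 10/13 = -151/91 ≈ -1.6593)
P(B) = -151/91 + B (P(B) = B - 151/91 = -151/91 + B)
-1451*P(7) - 1423 = -1451*(-151/91 + 7) - 1423 = -1451*486/91 - 1423 = -705186/91 - 1423 = -834679/91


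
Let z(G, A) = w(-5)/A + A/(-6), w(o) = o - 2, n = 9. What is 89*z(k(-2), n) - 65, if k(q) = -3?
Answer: -4819/18 ≈ -267.72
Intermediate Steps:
w(o) = -2 + o
z(G, A) = -7/A - A/6 (z(G, A) = (-2 - 5)/A + A/(-6) = -7/A + A*(-⅙) = -7/A - A/6)
89*z(k(-2), n) - 65 = 89*(-7/9 - ⅙*9) - 65 = 89*(-7*⅑ - 3/2) - 65 = 89*(-7/9 - 3/2) - 65 = 89*(-41/18) - 65 = -3649/18 - 65 = -4819/18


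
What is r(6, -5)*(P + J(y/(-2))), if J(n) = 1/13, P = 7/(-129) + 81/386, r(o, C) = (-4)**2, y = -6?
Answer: 1204040/323661 ≈ 3.7201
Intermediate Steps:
r(o, C) = 16
P = 7747/49794 (P = 7*(-1/129) + 81*(1/386) = -7/129 + 81/386 = 7747/49794 ≈ 0.15558)
J(n) = 1/13
r(6, -5)*(P + J(y/(-2))) = 16*(7747/49794 + 1/13) = 16*(150505/647322) = 1204040/323661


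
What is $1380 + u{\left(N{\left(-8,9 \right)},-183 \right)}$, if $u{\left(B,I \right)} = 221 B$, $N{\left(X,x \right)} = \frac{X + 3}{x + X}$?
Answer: $275$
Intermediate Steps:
$N{\left(X,x \right)} = \frac{3 + X}{X + x}$
$1380 + u{\left(N{\left(-8,9 \right)},-183 \right)} = 1380 + 221 \frac{3 - 8}{-8 + 9} = 1380 + 221 \cdot 1^{-1} \left(-5\right) = 1380 + 221 \cdot 1 \left(-5\right) = 1380 + 221 \left(-5\right) = 1380 - 1105 = 275$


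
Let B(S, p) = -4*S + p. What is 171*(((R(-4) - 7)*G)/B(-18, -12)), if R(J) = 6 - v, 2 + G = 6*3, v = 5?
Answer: -1368/5 ≈ -273.60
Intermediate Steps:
G = 16 (G = -2 + 6*3 = -2 + 18 = 16)
R(J) = 1 (R(J) = 6 - 1*5 = 6 - 5 = 1)
B(S, p) = p - 4*S
171*(((R(-4) - 7)*G)/B(-18, -12)) = 171*(((1 - 7)*16)/(-12 - 4*(-18))) = 171*((-6*16)/(-12 + 72)) = 171*(-96/60) = 171*(-96*1/60) = 171*(-8/5) = -1368/5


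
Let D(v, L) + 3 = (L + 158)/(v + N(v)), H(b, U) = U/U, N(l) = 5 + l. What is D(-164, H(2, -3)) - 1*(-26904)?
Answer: 8688864/323 ≈ 26901.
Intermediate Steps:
H(b, U) = 1
D(v, L) = -3 + (158 + L)/(5 + 2*v) (D(v, L) = -3 + (L + 158)/(v + (5 + v)) = -3 + (158 + L)/(5 + 2*v))
D(-164, H(2, -3)) - 1*(-26904) = (143 + 1 - 6*(-164))/(5 + 2*(-164)) - 1*(-26904) = (143 + 1 + 984)/(5 - 328) + 26904 = 1128/(-323) + 26904 = -1/323*1128 + 26904 = -1128/323 + 26904 = 8688864/323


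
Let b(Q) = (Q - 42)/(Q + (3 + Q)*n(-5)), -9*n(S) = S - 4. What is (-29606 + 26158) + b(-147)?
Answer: -334393/97 ≈ -3447.4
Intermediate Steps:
n(S) = 4/9 - S/9 (n(S) = -(S - 4)/9 = -(-4 + S)/9 = 4/9 - S/9)
b(Q) = (-42 + Q)/(3 + 2*Q) (b(Q) = (Q - 42)/(Q + (3 + Q)*(4/9 - ⅑*(-5))) = (-42 + Q)/(Q + (3 + Q)*(4/9 + 5/9)) = (-42 + Q)/(Q + (3 + Q)*1) = (-42 + Q)/(Q + (3 + Q)) = (-42 + Q)/(3 + 2*Q))
(-29606 + 26158) + b(-147) = (-29606 + 26158) + (-42 - 147)/(3 + 2*(-147)) = -3448 - 189/(3 - 294) = -3448 - 189/(-291) = -3448 - 1/291*(-189) = -3448 + 63/97 = -334393/97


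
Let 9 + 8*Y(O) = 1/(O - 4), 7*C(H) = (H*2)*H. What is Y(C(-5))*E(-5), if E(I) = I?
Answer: 955/176 ≈ 5.4261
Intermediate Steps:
C(H) = 2*H²/7 (C(H) = ((H*2)*H)/7 = ((2*H)*H)/7 = (2*H²)/7 = 2*H²/7)
Y(O) = -9/8 + 1/(8*(-4 + O)) (Y(O) = -9/8 + 1/(8*(O - 4)) = -9/8 + 1/(8*(-4 + O)))
Y(C(-5))*E(-5) = ((37 - 18*(-5)²/7)/(8*(-4 + (2/7)*(-5)²)))*(-5) = ((37 - 18*25/7)/(8*(-4 + (2/7)*25)))*(-5) = ((37 - 9*50/7)/(8*(-4 + 50/7)))*(-5) = ((37 - 450/7)/(8*(22/7)))*(-5) = ((⅛)*(7/22)*(-191/7))*(-5) = -191/176*(-5) = 955/176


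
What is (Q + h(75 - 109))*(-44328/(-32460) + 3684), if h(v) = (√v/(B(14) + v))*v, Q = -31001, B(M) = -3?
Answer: -309046302914/2705 + 338943076*I*√34/100085 ≈ -1.1425e+8 + 19747.0*I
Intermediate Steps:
h(v) = v^(3/2)/(-3 + v) (h(v) = (√v/(-3 + v))*v = v^(3/2)/(-3 + v))
(Q + h(75 - 109))*(-44328/(-32460) + 3684) = (-31001 + (75 - 109)^(3/2)/(-3 + (75 - 109)))*(-44328/(-32460) + 3684) = (-31001 + (-34)^(3/2)/(-3 - 34))*(-44328*(-1/32460) + 3684) = (-31001 - 34*I*√34/(-37))*(3694/2705 + 3684) = (-31001 - 34*I*√34*(-1/37))*(9968914/2705) = (-31001 + 34*I*√34/37)*(9968914/2705) = -309046302914/2705 + 338943076*I*√34/100085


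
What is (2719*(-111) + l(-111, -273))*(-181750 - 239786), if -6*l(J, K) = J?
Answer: 127215560208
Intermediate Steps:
l(J, K) = -J/6
(2719*(-111) + l(-111, -273))*(-181750 - 239786) = (2719*(-111) - ⅙*(-111))*(-181750 - 239786) = (-301809 + 37/2)*(-421536) = -603581/2*(-421536) = 127215560208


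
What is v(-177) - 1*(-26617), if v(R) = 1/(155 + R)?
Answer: 585573/22 ≈ 26617.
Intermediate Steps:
v(-177) - 1*(-26617) = 1/(155 - 177) - 1*(-26617) = 1/(-22) + 26617 = -1/22 + 26617 = 585573/22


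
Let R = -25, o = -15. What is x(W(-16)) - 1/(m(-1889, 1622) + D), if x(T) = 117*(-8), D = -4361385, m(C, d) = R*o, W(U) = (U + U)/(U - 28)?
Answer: -4081905359/4361010 ≈ -936.00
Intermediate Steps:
W(U) = 2*U/(-28 + U) (W(U) = (2*U)/(-28 + U) = 2*U/(-28 + U))
m(C, d) = 375 (m(C, d) = -25*(-15) = 375)
x(T) = -936
x(W(-16)) - 1/(m(-1889, 1622) + D) = -936 - 1/(375 - 4361385) = -936 - 1/(-4361010) = -936 - 1*(-1/4361010) = -936 + 1/4361010 = -4081905359/4361010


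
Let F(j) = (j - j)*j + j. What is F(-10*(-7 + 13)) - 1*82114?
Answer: -82174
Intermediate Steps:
F(j) = j (F(j) = 0*j + j = 0 + j = j)
F(-10*(-7 + 13)) - 1*82114 = -10*(-7 + 13) - 1*82114 = -10*6 - 82114 = -60 - 82114 = -82174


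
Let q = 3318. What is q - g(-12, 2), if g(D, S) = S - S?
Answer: 3318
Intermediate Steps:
g(D, S) = 0
q - g(-12, 2) = 3318 - 1*0 = 3318 + 0 = 3318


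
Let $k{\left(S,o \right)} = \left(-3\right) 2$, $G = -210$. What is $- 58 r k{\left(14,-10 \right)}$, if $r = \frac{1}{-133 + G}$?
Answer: $- \frac{348}{343} \approx -1.0146$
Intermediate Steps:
$k{\left(S,o \right)} = -6$
$r = - \frac{1}{343}$ ($r = \frac{1}{-133 - 210} = \frac{1}{-343} = - \frac{1}{343} \approx -0.0029155$)
$- 58 r k{\left(14,-10 \right)} = \left(-58\right) \left(- \frac{1}{343}\right) \left(-6\right) = \frac{58}{343} \left(-6\right) = - \frac{348}{343}$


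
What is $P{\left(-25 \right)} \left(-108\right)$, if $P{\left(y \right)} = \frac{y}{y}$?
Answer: $-108$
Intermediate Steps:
$P{\left(y \right)} = 1$
$P{\left(-25 \right)} \left(-108\right) = 1 \left(-108\right) = -108$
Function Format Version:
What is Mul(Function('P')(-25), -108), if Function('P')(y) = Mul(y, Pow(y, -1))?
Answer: -108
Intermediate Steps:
Function('P')(y) = 1
Mul(Function('P')(-25), -108) = Mul(1, -108) = -108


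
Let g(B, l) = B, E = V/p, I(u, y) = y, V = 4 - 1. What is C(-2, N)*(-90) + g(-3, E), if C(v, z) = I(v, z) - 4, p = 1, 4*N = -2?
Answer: 402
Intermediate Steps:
N = -½ (N = (¼)*(-2) = -½ ≈ -0.50000)
V = 3
E = 3 (E = 3/1 = 3*1 = 3)
C(v, z) = -4 + z (C(v, z) = z - 4 = -4 + z)
C(-2, N)*(-90) + g(-3, E) = (-4 - ½)*(-90) - 3 = -9/2*(-90) - 3 = 405 - 3 = 402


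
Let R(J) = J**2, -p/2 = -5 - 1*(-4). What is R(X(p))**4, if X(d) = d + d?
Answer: 65536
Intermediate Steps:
p = 2 (p = -2*(-5 - 1*(-4)) = -2*(-5 + 4) = -2*(-1) = 2)
X(d) = 2*d
R(X(p))**4 = ((2*2)**2)**4 = (4**2)**4 = 16**4 = 65536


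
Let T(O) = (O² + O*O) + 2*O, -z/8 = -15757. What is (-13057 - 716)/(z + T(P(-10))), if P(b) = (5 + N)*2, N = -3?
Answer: -4591/42032 ≈ -0.10923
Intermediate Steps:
z = 126056 (z = -8*(-15757) = 126056)
P(b) = 4 (P(b) = (5 - 3)*2 = 2*2 = 4)
T(O) = 2*O + 2*O² (T(O) = (O² + O²) + 2*O = 2*O² + 2*O = 2*O + 2*O²)
(-13057 - 716)/(z + T(P(-10))) = (-13057 - 716)/(126056 + 2*4*(1 + 4)) = -13773/(126056 + 2*4*5) = -13773/(126056 + 40) = -13773/126096 = -13773*1/126096 = -4591/42032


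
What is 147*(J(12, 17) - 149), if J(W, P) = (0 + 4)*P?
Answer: -11907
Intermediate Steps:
J(W, P) = 4*P
147*(J(12, 17) - 149) = 147*(4*17 - 149) = 147*(68 - 149) = 147*(-81) = -11907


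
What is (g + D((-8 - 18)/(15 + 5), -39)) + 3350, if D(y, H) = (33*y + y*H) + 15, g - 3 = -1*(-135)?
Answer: 17554/5 ≈ 3510.8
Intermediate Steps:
g = 138 (g = 3 - 1*(-135) = 3 + 135 = 138)
D(y, H) = 15 + 33*y + H*y (D(y, H) = (33*y + H*y) + 15 = 15 + 33*y + H*y)
(g + D((-8 - 18)/(15 + 5), -39)) + 3350 = (138 + (15 + 33*((-8 - 18)/(15 + 5)) - 39*(-8 - 18)/(15 + 5))) + 3350 = (138 + (15 + 33*(-26/20) - (-1014)/20)) + 3350 = (138 + (15 + 33*(-26*1/20) - (-1014)/20)) + 3350 = (138 + (15 + 33*(-13/10) - 39*(-13/10))) + 3350 = (138 + (15 - 429/10 + 507/10)) + 3350 = (138 + 114/5) + 3350 = 804/5 + 3350 = 17554/5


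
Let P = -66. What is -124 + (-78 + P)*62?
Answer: -9052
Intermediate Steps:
-124 + (-78 + P)*62 = -124 + (-78 - 66)*62 = -124 - 144*62 = -124 - 8928 = -9052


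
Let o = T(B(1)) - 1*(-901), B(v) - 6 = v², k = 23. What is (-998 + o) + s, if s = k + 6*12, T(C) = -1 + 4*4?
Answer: 13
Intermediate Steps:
B(v) = 6 + v²
T(C) = 15 (T(C) = -1 + 16 = 15)
o = 916 (o = 15 - 1*(-901) = 15 + 901 = 916)
s = 95 (s = 23 + 6*12 = 23 + 72 = 95)
(-998 + o) + s = (-998 + 916) + 95 = -82 + 95 = 13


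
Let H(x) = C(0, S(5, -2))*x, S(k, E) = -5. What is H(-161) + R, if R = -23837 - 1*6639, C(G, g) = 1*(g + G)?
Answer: -29671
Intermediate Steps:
C(G, g) = G + g (C(G, g) = 1*(G + g) = G + g)
H(x) = -5*x (H(x) = (0 - 5)*x = -5*x)
R = -30476 (R = -23837 - 6639 = -30476)
H(-161) + R = -5*(-161) - 30476 = 805 - 30476 = -29671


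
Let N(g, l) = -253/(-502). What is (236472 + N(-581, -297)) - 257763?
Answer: -10687829/502 ≈ -21291.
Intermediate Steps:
N(g, l) = 253/502 (N(g, l) = -253*(-1/502) = 253/502)
(236472 + N(-581, -297)) - 257763 = (236472 + 253/502) - 257763 = 118709197/502 - 257763 = -10687829/502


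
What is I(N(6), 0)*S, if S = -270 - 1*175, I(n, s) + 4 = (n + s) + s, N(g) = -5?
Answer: 4005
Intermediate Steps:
I(n, s) = -4 + n + 2*s (I(n, s) = -4 + ((n + s) + s) = -4 + (n + 2*s) = -4 + n + 2*s)
S = -445 (S = -270 - 175 = -445)
I(N(6), 0)*S = (-4 - 5 + 2*0)*(-445) = (-4 - 5 + 0)*(-445) = -9*(-445) = 4005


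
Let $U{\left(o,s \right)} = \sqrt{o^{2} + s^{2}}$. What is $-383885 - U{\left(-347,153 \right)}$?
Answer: $-383885 - \sqrt{143818} \approx -3.8426 \cdot 10^{5}$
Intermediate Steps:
$-383885 - U{\left(-347,153 \right)} = -383885 - \sqrt{\left(-347\right)^{2} + 153^{2}} = -383885 - \sqrt{120409 + 23409} = -383885 - \sqrt{143818}$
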